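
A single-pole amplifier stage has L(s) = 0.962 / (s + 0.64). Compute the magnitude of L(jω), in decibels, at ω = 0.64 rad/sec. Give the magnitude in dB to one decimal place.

0.5 dB

|j0.64 + 0.64| = √(0.64² + 0.64²) = 0.9051
|L(j0.64)| = 0.962 / 0.9051 = 1.0629
20 log₁₀(1.0629) = 0.53 dB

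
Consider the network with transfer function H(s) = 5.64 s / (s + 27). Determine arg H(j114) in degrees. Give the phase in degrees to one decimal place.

∠(j114) = 90.00°
∠(j114 + 27) = arctan(114/27) = 76.68°
∠H(j114) = 90.00° − 76.68° = 13.32°

13.3°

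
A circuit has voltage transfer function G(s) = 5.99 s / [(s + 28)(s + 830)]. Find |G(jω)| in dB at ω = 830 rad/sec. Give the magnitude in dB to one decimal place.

|j830| = 830
|j830 + 28| = √(830² + 28²) = 830.5
|j830 + 830| = √(830² + 830²) = 1174
|G(j830)| = 5.99 × 830 / (830.5 × 1174) = 0.0051002
20 log₁₀(0.0051002) = -45.85 dB

-45.8 dB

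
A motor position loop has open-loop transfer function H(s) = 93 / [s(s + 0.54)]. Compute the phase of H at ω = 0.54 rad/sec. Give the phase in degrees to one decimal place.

-135.0°

∠(j0.54 + 0.54) = arctan(0.54/0.54) = 45.00°
∠(j0.54) = 90.00°
∠H(j0.54) = − (45.00° + 90.00°) = -135.00°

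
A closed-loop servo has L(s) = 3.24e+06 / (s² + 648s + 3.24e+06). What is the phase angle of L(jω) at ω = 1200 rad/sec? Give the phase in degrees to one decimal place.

-23.4°

∠[(j1200)² + 648(j1200) + 3.24e+06] = ∠[1.8e+06 + j7.776e+05] = 23.36°
∠L(j1200) = −23.36° = -23.36°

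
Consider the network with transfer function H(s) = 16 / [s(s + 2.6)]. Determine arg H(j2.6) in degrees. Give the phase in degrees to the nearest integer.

∠(j2.6 + 2.6) = arctan(2.6/2.6) = 45.00°
∠(j2.6) = 90.00°
∠H(j2.6) = − (45.00° + 90.00°) = -135.00°

-135°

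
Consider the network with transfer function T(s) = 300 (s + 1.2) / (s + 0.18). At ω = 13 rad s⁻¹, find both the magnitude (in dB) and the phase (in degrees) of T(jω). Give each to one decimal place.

|j13 + 1.2| = √(13² + 1.2²) = 13.06
|j13 + 0.18| = √(13² + 0.18²) = 13
|T(j13)| = 300 × 13.06 / 13 = 301.25
20 log₁₀(301.25) = 49.58 dB
∠(j13 + 1.2) = arctan(13/1.2) = 84.73°
∠(j13 + 0.18) = arctan(13/0.18) = 89.21°
∠T(j13) = 84.73° − 89.21° = -4.48°

|T| = 49.6 dB, ∠T = -4.5°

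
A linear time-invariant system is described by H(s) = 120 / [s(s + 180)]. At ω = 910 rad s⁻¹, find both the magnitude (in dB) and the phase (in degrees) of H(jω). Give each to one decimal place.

|H| = -76.9 dB, ∠H = -168.8 deg

|j910 + 180| = √(910² + 180²) = 927.6
|j910| = 910
|H(j910)| = 120 / (927.6 × 910) = 0.00014216
20 log₁₀(0.00014216) = -76.94 dB
∠(j910 + 180) = arctan(910/180) = 78.81°
∠(j910) = 90.00°
∠H(j910) = − (78.81° + 90.00°) = -168.81°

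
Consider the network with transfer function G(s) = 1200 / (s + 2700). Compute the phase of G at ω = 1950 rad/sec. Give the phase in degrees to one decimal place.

∠(j1950 + 2700) = arctan(1950/2700) = 35.84°
∠G(j1950) = −35.84° = -35.84°

-35.8°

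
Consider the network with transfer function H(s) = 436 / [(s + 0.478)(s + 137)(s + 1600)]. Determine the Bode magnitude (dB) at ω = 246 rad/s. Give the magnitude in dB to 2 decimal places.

-108.20 dB

|j246 + 0.478| = √(246² + 0.478²) = 246
|j246 + 137| = √(246² + 137²) = 281.6
|j246 + 1600| = √(246² + 1600²) = 1619
|H(j246)| = 436 / (246 × 281.6 × 1619) = 3.8883e-06
20 log₁₀(3.8883e-06) = -108.205 dB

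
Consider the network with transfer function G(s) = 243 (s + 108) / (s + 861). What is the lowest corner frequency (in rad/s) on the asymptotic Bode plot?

108 rad/s

Break frequencies occur at each pole and zero magnitude: 108 rad/s, 861 rad/s.
The lowest is 108 rad/s.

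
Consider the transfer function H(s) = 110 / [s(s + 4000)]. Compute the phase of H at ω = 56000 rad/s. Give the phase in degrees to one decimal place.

∠(j56000 + 4000) = arctan(56000/4000) = 85.91°
∠(j56000) = 90.00°
∠H(j56000) = − (85.91° + 90.00°) = -175.91°

-175.9°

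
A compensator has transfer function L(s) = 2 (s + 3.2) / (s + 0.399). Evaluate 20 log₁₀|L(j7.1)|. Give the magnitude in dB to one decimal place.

6.8 dB

|j7.1 + 3.2| = √(7.1² + 3.2²) = 7.788
|j7.1 + 0.399| = √(7.1² + 0.399²) = 7.111
|L(j7.1)| = 2 × 7.788 / 7.111 = 2.1903
20 log₁₀(2.1903) = 6.81 dB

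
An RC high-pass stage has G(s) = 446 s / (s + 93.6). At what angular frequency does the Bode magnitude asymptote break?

The single real pole at s = −93.6 gives a corner at ω = 93.6 rad/s.

93.6 rad/s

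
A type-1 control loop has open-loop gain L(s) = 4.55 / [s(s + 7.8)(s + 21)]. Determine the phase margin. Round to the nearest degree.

90 deg

Gain crossover: |L(jω)| = 1 at ω ≈ 0.0278 rad/s.
∠L(j0.0278) = −90° − arctan(0.0278/7.8) − arctan(0.0278/21) ≈ -90.28°
PM = 180° + (-90.28°) = 89.72°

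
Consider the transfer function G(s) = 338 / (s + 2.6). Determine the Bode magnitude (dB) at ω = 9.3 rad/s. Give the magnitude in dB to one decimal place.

|j9.3 + 2.6| = √(9.3² + 2.6²) = 9.657
|G(j9.3)| = 338 / 9.657 = 35.002
20 log₁₀(35.002) = 30.88 dB

30.9 dB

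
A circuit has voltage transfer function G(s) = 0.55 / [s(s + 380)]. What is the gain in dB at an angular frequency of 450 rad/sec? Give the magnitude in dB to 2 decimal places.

|j450 + 380| = √(450² + 380²) = 589
|j450| = 450
|G(j450)| = 0.55 / (589 × 450) = 2.0751e-06
20 log₁₀(2.0751e-06) = -113.659 dB

-113.66 dB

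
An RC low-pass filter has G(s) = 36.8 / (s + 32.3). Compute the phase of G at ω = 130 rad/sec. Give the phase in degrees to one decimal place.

-76.0°

∠(j130 + 32.3) = arctan(130/32.3) = 76.05°
∠G(j130) = −76.05° = -76.05°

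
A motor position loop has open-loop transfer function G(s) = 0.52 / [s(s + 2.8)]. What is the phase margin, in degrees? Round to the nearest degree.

86°

Gain crossover: |G(jω)| = 1 at ω ≈ 0.185 rad/s.
∠G(j0.185) = −90° − arctan(0.185/2.8) ≈ -93.79°
PM = 180° + (-93.79°) = 86.21°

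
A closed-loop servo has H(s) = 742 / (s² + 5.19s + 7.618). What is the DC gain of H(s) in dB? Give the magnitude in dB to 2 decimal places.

39.77 dB

H(0) = 742 / 7.618 = 97.401
20 log₁₀(97.401) = 39.771 dB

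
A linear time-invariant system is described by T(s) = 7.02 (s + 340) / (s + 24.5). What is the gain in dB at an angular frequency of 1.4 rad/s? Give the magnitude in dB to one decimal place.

39.8 dB

|j1.4 + 340| = √(1.4² + 340²) = 340
|j1.4 + 24.5| = √(1.4² + 24.5²) = 24.54
|T(j1.4)| = 7.02 × 340 / 24.54 = 97.263
20 log₁₀(97.263) = 39.76 dB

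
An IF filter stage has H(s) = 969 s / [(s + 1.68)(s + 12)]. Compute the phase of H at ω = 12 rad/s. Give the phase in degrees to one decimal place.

-37.0°

∠(j12) = 90.00°
∠(j12 + 1.68) = arctan(12/1.68) = 82.03°
∠(j12 + 12) = arctan(12/12) = 45.00°
∠H(j12) = 90.00° − (82.03° + 45.00°) = -37.03°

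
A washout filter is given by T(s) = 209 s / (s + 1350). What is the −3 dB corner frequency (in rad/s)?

1350 rad/s

For a single-pole high-pass, the −3 dB point is at the pole: ω = 1350 rad/s.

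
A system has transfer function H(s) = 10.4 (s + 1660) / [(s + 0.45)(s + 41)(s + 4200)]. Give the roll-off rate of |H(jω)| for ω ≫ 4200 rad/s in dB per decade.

With 1 zero and 3 poles, the high-frequency asymptotic slope is 20 × (1 − 3) = -40 dB/decade.

-40 dB/decade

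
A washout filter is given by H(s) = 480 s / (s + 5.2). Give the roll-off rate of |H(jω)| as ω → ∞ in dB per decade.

0 dB/decade

With 1 zero and 1 pole, the high-frequency asymptotic slope is 20 × (1 − 1) = 0 dB/decade.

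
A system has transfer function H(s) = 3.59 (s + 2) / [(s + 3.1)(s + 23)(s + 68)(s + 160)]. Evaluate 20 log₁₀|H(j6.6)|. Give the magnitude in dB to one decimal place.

-97.7 dB

|j6.6 + 2| = √(6.6² + 2²) = 6.896
|j6.6 + 3.1| = √(6.6² + 3.1²) = 7.292
|j6.6 + 23| = √(6.6² + 23²) = 23.93
|j6.6 + 68| = √(6.6² + 68²) = 68.32
|j6.6 + 160| = √(6.6² + 160²) = 160.1
|H(j6.6)| = 3.59 × 6.896 / (7.292 × 23.93 × 68.32 × 160.1) = 1.297e-05
20 log₁₀(1.297e-05) = -97.74 dB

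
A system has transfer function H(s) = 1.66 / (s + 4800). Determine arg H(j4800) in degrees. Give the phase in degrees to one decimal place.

-45.0°

∠(j4800 + 4800) = arctan(4800/4800) = 45.00°
∠H(j4800) = −45.00° = -45.00°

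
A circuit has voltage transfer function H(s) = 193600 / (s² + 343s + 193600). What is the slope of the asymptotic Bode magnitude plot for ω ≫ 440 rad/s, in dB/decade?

-40 dB/decade

With 0 zeros and 2 poles, the high-frequency asymptotic slope is 20 × (0 − 2) = -40 dB/decade.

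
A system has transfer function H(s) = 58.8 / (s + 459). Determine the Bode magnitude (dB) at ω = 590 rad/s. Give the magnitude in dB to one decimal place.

|j590 + 459| = √(590² + 459²) = 747.5
|H(j590)| = 58.8 / 747.5 = 0.07866
20 log₁₀(0.07866) = -22.08 dB

-22.1 dB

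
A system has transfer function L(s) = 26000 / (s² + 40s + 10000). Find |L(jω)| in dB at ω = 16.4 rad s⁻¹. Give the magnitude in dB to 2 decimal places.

|(j16.4)² + 40(j16.4) + 10000| = |9731 + j656| = 9753
|L(j16.4)| = 26000 / 9753 = 2.6658
20 log₁₀(2.6658) = 8.517 dB

8.52 dB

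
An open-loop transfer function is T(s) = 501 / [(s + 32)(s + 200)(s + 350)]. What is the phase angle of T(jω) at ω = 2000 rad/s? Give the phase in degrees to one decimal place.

∠(j2000 + 32) = arctan(2000/32) = 89.08°
∠(j2000 + 200) = arctan(2000/200) = 84.29°
∠(j2000 + 350) = arctan(2000/350) = 80.07°
∠T(j2000) = − (89.08° + 84.29° + 80.07°) = -253.45°

-253.4°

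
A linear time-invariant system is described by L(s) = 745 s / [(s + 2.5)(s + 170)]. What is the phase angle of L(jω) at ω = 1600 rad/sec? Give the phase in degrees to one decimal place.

∠(j1600) = 90.00°
∠(j1600 + 2.5) = arctan(1600/2.5) = 89.91°
∠(j1600 + 170) = arctan(1600/170) = 83.94°
∠L(j1600) = 90.00° − (89.91° + 83.94°) = -83.85°

-83.8°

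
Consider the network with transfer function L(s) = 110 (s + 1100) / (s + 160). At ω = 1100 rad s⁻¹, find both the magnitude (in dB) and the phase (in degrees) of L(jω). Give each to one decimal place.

|L| = 43.7 dB, ∠L = -36.7°

|j1100 + 1100| = √(1100² + 1100²) = 1556
|j1100 + 160| = √(1100² + 160²) = 1112
|L(j1100)| = 110 × 1556 / 1112 = 153.94
20 log₁₀(153.94) = 43.75 dB
∠(j1100 + 1100) = arctan(1100/1100) = 45.00°
∠(j1100 + 160) = arctan(1100/160) = 81.72°
∠L(j1100) = 45.00° − 81.72° = -36.72°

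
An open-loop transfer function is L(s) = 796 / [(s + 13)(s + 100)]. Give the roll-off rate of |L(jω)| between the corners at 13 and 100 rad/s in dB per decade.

-20 dB/decade

In this band the factors already past their corner are: pole at 13; net slope = -20 dB/decade.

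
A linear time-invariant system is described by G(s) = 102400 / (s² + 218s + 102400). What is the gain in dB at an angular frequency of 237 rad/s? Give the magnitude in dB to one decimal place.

|(j237)² + 218(j237) + 102400| = |46231 + j51666| = 6.933e+04
|G(j237)| = 102400 / 6.933e+04 = 1.477
20 log₁₀(1.477) = 3.39 dB

3.4 dB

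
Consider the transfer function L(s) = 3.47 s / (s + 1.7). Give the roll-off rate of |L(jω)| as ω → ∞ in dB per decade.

0 dB/decade

With 1 zero and 1 pole, the high-frequency asymptotic slope is 20 × (1 − 1) = 0 dB/decade.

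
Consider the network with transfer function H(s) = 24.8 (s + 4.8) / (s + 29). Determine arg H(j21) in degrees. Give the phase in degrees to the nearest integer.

41°

∠(j21 + 4.8) = arctan(21/4.8) = 77.12°
∠(j21 + 29) = arctan(21/29) = 35.91°
∠H(j21) = 77.12° − 35.91° = 41.22°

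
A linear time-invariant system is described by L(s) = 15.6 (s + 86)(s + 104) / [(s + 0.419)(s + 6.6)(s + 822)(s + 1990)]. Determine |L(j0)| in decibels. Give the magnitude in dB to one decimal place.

L(0) = 15.6 × 86 × 104 / (0.419 × 6.6 × 822 × 1990) = 0.030844
20 log₁₀(0.030844) = -30.22 dB

-30.2 dB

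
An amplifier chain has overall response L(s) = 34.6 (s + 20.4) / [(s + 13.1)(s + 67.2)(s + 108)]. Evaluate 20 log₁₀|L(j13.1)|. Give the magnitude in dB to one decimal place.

-44.3 dB

|j13.1 + 20.4| = √(13.1² + 20.4²) = 24.24
|j13.1 + 13.1| = √(13.1² + 13.1²) = 18.53
|j13.1 + 67.2| = √(13.1² + 67.2²) = 68.46
|j13.1 + 108| = √(13.1² + 108²) = 108.8
|L(j13.1)| = 34.6 × 24.24 / (18.53 × 68.46 × 108.8) = 0.006079
20 log₁₀(0.006079) = -44.32 dB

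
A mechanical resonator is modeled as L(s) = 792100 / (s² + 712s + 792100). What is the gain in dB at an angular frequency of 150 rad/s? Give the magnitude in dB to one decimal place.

|(j150)² + 712(j150) + 792100| = |7.696e+05 + j1.068e+05| = 7.77e+05
|L(j150)| = 792100 / 7.77e+05 = 1.0195
20 log₁₀(1.0195) = 0.17 dB

0.2 dB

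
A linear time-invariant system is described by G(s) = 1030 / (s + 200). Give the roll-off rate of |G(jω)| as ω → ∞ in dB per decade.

With 0 zeros and 1 pole, the high-frequency asymptotic slope is 20 × (0 − 1) = -20 dB/decade.

-20 dB/decade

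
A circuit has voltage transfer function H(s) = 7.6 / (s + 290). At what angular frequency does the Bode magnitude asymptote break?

The single real pole at s = −290 gives a corner at ω = 290 rad s⁻¹.

290 rad s⁻¹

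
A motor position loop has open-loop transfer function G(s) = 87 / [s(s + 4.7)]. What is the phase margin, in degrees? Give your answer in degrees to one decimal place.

28.2°

Gain crossover: |G(jω)| = 1 at ω ≈ 8.76 rad/s.
∠G(j8.76) = −90° − arctan(8.76/4.7) ≈ -151.77°
PM = 180° + (-151.77°) = 28.23°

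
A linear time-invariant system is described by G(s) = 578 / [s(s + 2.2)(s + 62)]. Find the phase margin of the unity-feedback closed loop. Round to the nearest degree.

37°

Gain crossover: |G(jω)| = 1 at ω ≈ 2.68 rad/s.
∠G(j2.68) = −90° − arctan(2.68/2.2) − arctan(2.68/62) ≈ -143.14°
PM = 180° + (-143.14°) = 36.86°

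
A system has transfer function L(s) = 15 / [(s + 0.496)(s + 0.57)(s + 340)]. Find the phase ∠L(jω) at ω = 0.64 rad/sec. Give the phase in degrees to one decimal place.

∠(j0.64 + 0.496) = arctan(0.64/0.496) = 52.22°
∠(j0.64 + 0.57) = arctan(0.64/0.57) = 48.31°
∠(j0.64 + 340) = arctan(0.64/340) = 0.11°
∠L(j0.64) = − (52.22° + 48.31° + 0.11°) = -100.64°

-100.6°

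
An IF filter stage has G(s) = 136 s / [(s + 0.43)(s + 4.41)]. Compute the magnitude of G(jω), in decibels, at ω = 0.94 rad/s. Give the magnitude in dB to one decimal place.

|j0.94| = 0.94
|j0.94 + 0.43| = √(0.94² + 0.43²) = 1.034
|j0.94 + 4.41| = √(0.94² + 4.41²) = 4.509
|G(j0.94)| = 136 × 0.94 / (1.034 × 4.509) = 27.428
20 log₁₀(27.428) = 28.76 dB

28.8 dB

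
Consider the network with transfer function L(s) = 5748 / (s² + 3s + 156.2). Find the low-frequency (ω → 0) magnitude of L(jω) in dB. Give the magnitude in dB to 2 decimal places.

31.32 dB

L(0) = 5748 / 156.2 = 36.799
20 log₁₀(36.799) = 31.317 dB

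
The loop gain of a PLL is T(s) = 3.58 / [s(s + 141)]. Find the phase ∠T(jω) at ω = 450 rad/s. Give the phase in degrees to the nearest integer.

∠(j450 + 141) = arctan(450/141) = 72.60°
∠(j450) = 90.00°
∠T(j450) = − (72.60° + 90.00°) = -162.60°

-163°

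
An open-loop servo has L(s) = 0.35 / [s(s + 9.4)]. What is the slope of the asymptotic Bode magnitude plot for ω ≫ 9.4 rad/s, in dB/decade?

With 0 zeros and 2 poles, the high-frequency asymptotic slope is 20 × (0 − 2) = -40 dB/decade.

-40 dB/decade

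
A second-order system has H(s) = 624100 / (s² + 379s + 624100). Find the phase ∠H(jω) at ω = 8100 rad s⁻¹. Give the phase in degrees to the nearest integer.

∠[(j8100)² + 379(j8100) + 624100] = ∠[-6.4986e+07 + j3.0699e+06] = 177.30°
∠H(j8100) = −177.30° = -177.30°

-177°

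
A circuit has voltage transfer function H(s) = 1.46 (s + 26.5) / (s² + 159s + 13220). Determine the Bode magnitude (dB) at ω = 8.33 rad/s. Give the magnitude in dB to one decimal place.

-50.3 dB

|j8.33 + 26.5| = √(8.33² + 26.5²) = 27.78
|(j8.33)² + 159(j8.33) + 13220| = |13151 + j1324.5| = 1.322e+04
|H(j8.33)| = 1.46 × 27.78 / 1.322e+04 = 0.0030685
20 log₁₀(0.0030685) = -50.26 dB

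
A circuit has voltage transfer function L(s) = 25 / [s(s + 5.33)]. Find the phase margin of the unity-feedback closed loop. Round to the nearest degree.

Gain crossover: |L(jω)| = 1 at ω ≈ 3.81 rad s⁻¹.
∠L(j3.81) = −90° − arctan(3.81/5.33) ≈ -125.59°
PM = 180° + (-125.59°) = 54.41°

54°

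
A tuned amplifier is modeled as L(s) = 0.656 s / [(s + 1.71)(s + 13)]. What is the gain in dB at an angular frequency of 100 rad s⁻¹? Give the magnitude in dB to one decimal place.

-43.7 dB

|j100| = 100
|j100 + 1.71| = √(100² + 1.71²) = 100
|j100 + 13| = √(100² + 13²) = 100.8
|L(j100)| = 0.656 × 100 / (100 × 100.8) = 0.0065043
20 log₁₀(0.0065043) = -43.74 dB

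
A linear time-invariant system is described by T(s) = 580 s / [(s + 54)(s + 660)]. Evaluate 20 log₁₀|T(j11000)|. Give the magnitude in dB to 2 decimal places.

|j11000| = 1.1e+04
|j11000 + 54| = √(11000² + 54²) = 1.1e+04
|j11000 + 660| = √(11000² + 660²) = 1.102e+04
|T(j11000)| = 580 × 1.1e+04 / (1.1e+04 × 1.102e+04) = 0.052632
20 log₁₀(0.052632) = -25.575 dB

-25.58 dB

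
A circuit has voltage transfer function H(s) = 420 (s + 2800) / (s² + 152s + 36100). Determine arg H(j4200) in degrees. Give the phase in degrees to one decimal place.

∠(j4200 + 2800) = arctan(4200/2800) = 56.31°
∠[(j4200)² + 152(j4200) + 36100] = ∠[-1.7604e+07 + j6.384e+05] = 177.92°
∠H(j4200) = 56.31° − 177.92° = -121.61°

-121.6°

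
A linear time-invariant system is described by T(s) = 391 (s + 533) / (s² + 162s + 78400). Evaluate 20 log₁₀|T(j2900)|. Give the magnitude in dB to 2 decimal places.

-17.19 dB

|j2900 + 533| = √(2900² + 533²) = 2949
|(j2900)² + 162(j2900) + 78400| = |-8.3316e+06 + j4.698e+05| = 8.345e+06
|T(j2900)| = 391 × 2949 / 8.345e+06 = 0.13816
20 log₁₀(0.13816) = -17.193 dB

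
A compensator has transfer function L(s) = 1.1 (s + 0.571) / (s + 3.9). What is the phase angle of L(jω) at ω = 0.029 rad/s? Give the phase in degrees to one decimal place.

2.5°

∠(j0.029 + 0.571) = arctan(0.029/0.571) = 2.91°
∠(j0.029 + 3.9) = arctan(0.029/3.9) = 0.43°
∠L(j0.029) = 2.91° − 0.43° = 2.48°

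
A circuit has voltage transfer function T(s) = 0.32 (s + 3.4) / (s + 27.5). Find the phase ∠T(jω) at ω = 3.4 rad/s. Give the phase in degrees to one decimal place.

38.0°

∠(j3.4 + 3.4) = arctan(3.4/3.4) = 45.00°
∠(j3.4 + 27.5) = arctan(3.4/27.5) = 7.05°
∠T(j3.4) = 45.00° − 7.05° = 37.95°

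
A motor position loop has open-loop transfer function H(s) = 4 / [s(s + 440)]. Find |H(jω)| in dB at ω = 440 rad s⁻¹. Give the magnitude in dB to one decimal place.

|j440 + 440| = √(440² + 440²) = 622.3
|j440| = 440
|H(j440)| = 4 / (622.3 × 440) = 1.461e-05
20 log₁₀(1.461e-05) = -96.71 dB

-96.7 dB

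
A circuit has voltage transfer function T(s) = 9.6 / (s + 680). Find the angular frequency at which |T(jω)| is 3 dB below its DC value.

For a single-pole low-pass, the −3 dB point is at the pole: ω = 680 rad s⁻¹.

680 rad s⁻¹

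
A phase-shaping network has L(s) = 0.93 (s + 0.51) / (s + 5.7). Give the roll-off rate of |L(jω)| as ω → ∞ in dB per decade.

0 dB/decade

With 1 zero and 1 pole, the high-frequency asymptotic slope is 20 × (1 − 1) = 0 dB/decade.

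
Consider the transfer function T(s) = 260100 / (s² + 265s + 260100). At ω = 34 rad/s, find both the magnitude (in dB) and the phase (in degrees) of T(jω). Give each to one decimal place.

|(j34)² + 265(j34) + 260100| = |2.5894e+05 + j9010| = 2.591e+05
|T(j34)| = 260100 / 2.591e+05 = 1.0039
20 log₁₀(1.0039) = 0.03 dB
∠[(j34)² + 265(j34) + 260100] = ∠[2.5894e+05 + j9010] = 1.99°
∠T(j34) = −1.99° = -1.99°

|T| = 0.0 dB, ∠T = -2.0 deg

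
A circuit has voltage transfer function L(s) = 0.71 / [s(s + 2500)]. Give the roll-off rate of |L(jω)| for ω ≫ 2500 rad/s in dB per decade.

With 0 zeros and 2 poles, the high-frequency asymptotic slope is 20 × (0 − 2) = -40 dB/decade.

-40 dB/decade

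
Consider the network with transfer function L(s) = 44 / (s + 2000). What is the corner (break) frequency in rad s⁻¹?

The single real pole at s = −2000 gives a corner at ω = 2000 rad s⁻¹.

2000 rad s⁻¹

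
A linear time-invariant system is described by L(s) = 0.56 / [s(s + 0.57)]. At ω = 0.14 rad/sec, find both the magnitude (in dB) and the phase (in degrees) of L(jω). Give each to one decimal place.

|L| = 16.7 dB, ∠L = -103.8°

|j0.14 + 0.57| = √(0.14² + 0.57²) = 0.5869
|j0.14| = 0.14
|L(j0.14)| = 0.56 / (0.5869 × 0.14) = 6.815
20 log₁₀(6.815) = 16.67 dB
∠(j0.14 + 0.57) = arctan(0.14/0.57) = 13.80°
∠(j0.14) = 90.00°
∠L(j0.14) = − (13.80° + 90.00°) = -103.80°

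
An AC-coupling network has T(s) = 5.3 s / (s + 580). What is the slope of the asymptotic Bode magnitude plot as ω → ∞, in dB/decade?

With 1 zero and 1 pole, the high-frequency asymptotic slope is 20 × (1 − 1) = 0 dB/decade.

0 dB/decade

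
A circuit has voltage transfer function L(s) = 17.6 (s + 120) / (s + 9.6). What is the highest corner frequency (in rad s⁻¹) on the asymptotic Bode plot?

Break frequencies occur at each pole and zero magnitude: 9.6 rad s⁻¹, 120 rad s⁻¹.
The highest is 120 rad s⁻¹.

120 rad s⁻¹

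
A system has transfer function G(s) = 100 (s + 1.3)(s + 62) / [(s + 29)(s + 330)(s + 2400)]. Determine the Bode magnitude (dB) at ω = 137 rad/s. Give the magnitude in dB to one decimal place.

-35.3 dB

|j137 + 1.3| = √(137² + 1.3²) = 137
|j137 + 62| = √(137² + 62²) = 150.4
|j137 + 29| = √(137² + 29²) = 140
|j137 + 330| = √(137² + 330²) = 357.3
|j137 + 2400| = √(137² + 2400²) = 2404
|G(j137)| = 100 × 137 × 150.4 / (140 × 357.3 × 2404) = 0.017129
20 log₁₀(0.017129) = -35.33 dB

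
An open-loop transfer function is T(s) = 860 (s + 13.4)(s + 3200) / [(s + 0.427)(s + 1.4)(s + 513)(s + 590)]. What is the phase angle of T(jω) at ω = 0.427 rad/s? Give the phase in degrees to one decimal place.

-60.2°

∠(j0.427 + 13.4) = arctan(0.427/13.4) = 1.83°
∠(j0.427 + 3200) = arctan(0.427/3200) = 0.01°
∠(j0.427 + 0.427) = arctan(0.427/0.427) = 45.00°
∠(j0.427 + 1.4) = arctan(0.427/1.4) = 16.96°
∠(j0.427 + 513) = arctan(0.427/513) = 0.05°
∠(j0.427 + 590) = arctan(0.427/590) = 0.04°
∠T(j0.427) = 1.83° + 0.01° − (45.00° + 16.96° + 0.05° + 0.04°) = -60.22°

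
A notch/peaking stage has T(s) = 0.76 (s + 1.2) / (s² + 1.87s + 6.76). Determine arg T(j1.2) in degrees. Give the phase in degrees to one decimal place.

22.1°

∠(j1.2 + 1.2) = arctan(1.2/1.2) = 45.00°
∠[(j1.2)² + 1.87(j1.2) + 6.76] = ∠[5.32 + j2.244] = 22.87°
∠T(j1.2) = 45.00° − 22.87° = 22.13°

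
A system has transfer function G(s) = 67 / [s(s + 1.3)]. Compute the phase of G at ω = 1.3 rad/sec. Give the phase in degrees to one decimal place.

-135.0°

∠(j1.3 + 1.3) = arctan(1.3/1.3) = 45.00°
∠(j1.3) = 90.00°
∠G(j1.3) = − (45.00° + 90.00°) = -135.00°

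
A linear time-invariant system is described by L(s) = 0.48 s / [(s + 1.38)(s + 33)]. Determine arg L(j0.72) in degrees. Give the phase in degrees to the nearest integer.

61°

∠(j0.72) = 90.00°
∠(j0.72 + 1.38) = arctan(0.72/1.38) = 27.55°
∠(j0.72 + 33) = arctan(0.72/33) = 1.25°
∠L(j0.72) = 90.00° − (27.55° + 1.25°) = 61.20°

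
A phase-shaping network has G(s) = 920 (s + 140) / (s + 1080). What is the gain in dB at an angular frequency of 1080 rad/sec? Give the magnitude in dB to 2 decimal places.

|j1080 + 140| = √(1080² + 140²) = 1089
|j1080 + 1080| = √(1080² + 1080²) = 1527
|G(j1080)| = 920 × 1089 / 1527 = 655.98
20 log₁₀(655.98) = 56.338 dB

56.34 dB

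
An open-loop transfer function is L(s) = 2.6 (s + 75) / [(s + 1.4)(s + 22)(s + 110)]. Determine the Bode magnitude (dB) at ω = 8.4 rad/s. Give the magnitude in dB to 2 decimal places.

-41.04 dB

|j8.4 + 75| = √(8.4² + 75²) = 75.47
|j8.4 + 1.4| = √(8.4² + 1.4²) = 8.516
|j8.4 + 22| = √(8.4² + 22²) = 23.55
|j8.4 + 110| = √(8.4² + 110²) = 110.3
|L(j8.4)| = 2.6 × 75.47 / (8.516 × 23.55 × 110.3) = 0.0088692
20 log₁₀(0.0088692) = -41.042 dB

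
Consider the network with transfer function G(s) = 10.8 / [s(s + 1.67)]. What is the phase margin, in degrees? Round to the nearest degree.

28°

Gain crossover: |G(jω)| = 1 at ω ≈ 3.08 rad/s.
∠G(j3.08) = −90° − arctan(3.08/1.67) ≈ -151.54°
PM = 180° + (-151.54°) = 28.46°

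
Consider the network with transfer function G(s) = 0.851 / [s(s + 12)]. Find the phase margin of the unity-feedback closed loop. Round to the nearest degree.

Gain crossover: |G(jω)| = 1 at ω ≈ 0.0709 rad s⁻¹.
∠G(j0.0709) = −90° − arctan(0.0709/12) ≈ -90.34°
PM = 180° + (-90.34°) = 89.66°

90 deg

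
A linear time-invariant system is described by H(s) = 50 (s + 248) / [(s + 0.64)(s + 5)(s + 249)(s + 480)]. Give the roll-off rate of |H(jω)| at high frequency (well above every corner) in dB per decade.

-60 dB/decade

With 1 zero and 4 poles, the high-frequency asymptotic slope is 20 × (1 − 4) = -60 dB/decade.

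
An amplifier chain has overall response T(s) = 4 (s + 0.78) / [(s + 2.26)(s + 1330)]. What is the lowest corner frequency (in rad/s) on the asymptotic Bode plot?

0.78 rad/s

Break frequencies occur at each pole and zero magnitude: 0.78 rad/s, 2.26 rad/s, 1330 rad/s.
The lowest is 0.78 rad/s.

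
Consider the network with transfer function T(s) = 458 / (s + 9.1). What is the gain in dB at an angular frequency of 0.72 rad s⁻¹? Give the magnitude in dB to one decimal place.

|j0.72 + 9.1| = √(0.72² + 9.1²) = 9.128
|T(j0.72)| = 458 / 9.128 = 50.173
20 log₁₀(50.173) = 34.01 dB

34.0 dB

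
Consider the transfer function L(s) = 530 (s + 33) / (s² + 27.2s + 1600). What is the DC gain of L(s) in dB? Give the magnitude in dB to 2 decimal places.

20.77 dB

L(0) = 530 × 33 / 1600 = 10.931
20 log₁₀(10.931) = 20.773 dB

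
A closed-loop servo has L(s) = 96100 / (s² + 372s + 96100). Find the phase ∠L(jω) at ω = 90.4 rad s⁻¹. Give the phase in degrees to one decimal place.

-20.9°

∠[(j90.4)² + 372(j90.4) + 96100] = ∠[87928 + j33629] = 20.93°
∠L(j90.4) = −20.93° = -20.93°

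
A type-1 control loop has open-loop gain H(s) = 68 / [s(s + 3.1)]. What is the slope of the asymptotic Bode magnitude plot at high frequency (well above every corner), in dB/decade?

With 0 zeros and 2 poles, the high-frequency asymptotic slope is 20 × (0 − 2) = -40 dB/decade.

-40 dB/decade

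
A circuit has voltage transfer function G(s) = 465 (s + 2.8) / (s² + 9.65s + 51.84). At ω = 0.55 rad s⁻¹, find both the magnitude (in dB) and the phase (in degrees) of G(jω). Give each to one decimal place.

|j0.55 + 2.8| = √(0.55² + 2.8²) = 2.854
|(j0.55)² + 9.65(j0.55) + 51.84| = |51.538 + j5.3075| = 51.81
|G(j0.55)| = 465 × 2.854 / 51.81 = 25.61
20 log₁₀(25.61) = 28.17 dB
∠(j0.55 + 2.8) = arctan(0.55/2.8) = 11.11°
∠[(j0.55)² + 9.65(j0.55) + 51.84] = ∠[51.538 + j5.3075] = 5.88°
∠G(j0.55) = 11.11° − 5.88° = 5.23°

|G| = 28.2 dB, ∠G = 5.2°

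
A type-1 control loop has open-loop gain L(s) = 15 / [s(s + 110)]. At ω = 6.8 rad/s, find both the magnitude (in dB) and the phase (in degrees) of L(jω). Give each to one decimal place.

|L| = -34.0 dB, ∠L = -93.5°

|j6.8 + 110| = √(6.8² + 110²) = 110.2
|j6.8| = 6.8
|L(j6.8)| = 15 / (110.2 × 6.8) = 0.020015
20 log₁₀(0.020015) = -33.97 dB
∠(j6.8 + 110) = arctan(6.8/110) = 3.54°
∠(j6.8) = 90.00°
∠L(j6.8) = − (3.54° + 90.00°) = -93.54°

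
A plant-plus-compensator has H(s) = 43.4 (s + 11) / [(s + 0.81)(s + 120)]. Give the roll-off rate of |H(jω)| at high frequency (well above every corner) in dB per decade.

-20 dB/decade

With 1 zero and 2 poles, the high-frequency asymptotic slope is 20 × (1 − 2) = -20 dB/decade.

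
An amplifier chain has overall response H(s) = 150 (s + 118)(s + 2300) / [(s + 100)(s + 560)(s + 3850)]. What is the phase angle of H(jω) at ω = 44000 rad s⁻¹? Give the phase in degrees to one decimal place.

-87.3 deg

∠(j44000 + 118) = arctan(44000/118) = 89.85°
∠(j44000 + 2300) = arctan(44000/2300) = 87.01°
∠(j44000 + 100) = arctan(44000/100) = 89.87°
∠(j44000 + 560) = arctan(44000/560) = 89.27°
∠(j44000 + 3850) = arctan(44000/3850) = 85.00°
∠H(j44000) = 89.85° + 87.01° − (89.87° + 89.27° + 85.00°) = -87.29°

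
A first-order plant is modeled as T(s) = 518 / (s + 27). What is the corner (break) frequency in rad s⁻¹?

The single real pole at s = −27 gives a corner at ω = 27 rad s⁻¹.

27 rad s⁻¹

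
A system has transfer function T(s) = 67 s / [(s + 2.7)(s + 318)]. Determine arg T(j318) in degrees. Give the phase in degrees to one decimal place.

∠(j318) = 90.00°
∠(j318 + 2.7) = arctan(318/2.7) = 89.51°
∠(j318 + 318) = arctan(318/318) = 45.00°
∠T(j318) = 90.00° − (89.51° + 45.00°) = -44.51°

-44.5°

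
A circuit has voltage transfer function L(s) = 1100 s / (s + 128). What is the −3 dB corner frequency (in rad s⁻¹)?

For a single-pole high-pass, the −3 dB point is at the pole: ω = 128 rad s⁻¹.

128 rad s⁻¹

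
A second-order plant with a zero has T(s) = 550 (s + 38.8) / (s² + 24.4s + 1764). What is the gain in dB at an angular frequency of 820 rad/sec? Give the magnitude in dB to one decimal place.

|j820 + 38.8| = √(820² + 38.8²) = 820.9
|(j820)² + 24.4(j820) + 1764| = |-6.7064e+05 + j20008| = 6.709e+05
|T(j820)| = 550 × 820.9 / 6.709e+05 = 0.67295
20 log₁₀(0.67295) = -3.44 dB

-3.4 dB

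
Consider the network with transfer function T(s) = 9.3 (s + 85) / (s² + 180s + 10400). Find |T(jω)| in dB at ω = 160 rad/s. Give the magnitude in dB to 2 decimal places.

|j160 + 85| = √(160² + 85²) = 181.2
|(j160)² + 180(j160) + 10400| = |-15200 + j28800| = 3.257e+04
|T(j160)| = 9.3 × 181.2 / 3.257e+04 = 0.051741
20 log₁₀(0.051741) = -25.723 dB

-25.72 dB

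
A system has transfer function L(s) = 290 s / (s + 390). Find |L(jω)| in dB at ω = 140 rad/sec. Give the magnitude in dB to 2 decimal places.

|j140| = 140
|j140 + 390| = √(140² + 390²) = 414.4
|L(j140)| = 290 × 140 / 414.4 = 97.981
20 log₁₀(97.981) = 39.823 dB

39.82 dB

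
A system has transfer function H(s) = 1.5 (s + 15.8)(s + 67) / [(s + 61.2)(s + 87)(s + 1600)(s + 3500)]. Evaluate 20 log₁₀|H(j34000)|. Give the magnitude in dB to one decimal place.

-177.8 dB

|j34000 + 15.8| = √(34000² + 15.8²) = 3.4e+04
|j34000 + 67| = √(34000² + 67²) = 3.4e+04
|j34000 + 61.2| = √(34000² + 61.2²) = 3.4e+04
|j34000 + 87| = √(34000² + 87²) = 3.4e+04
|j34000 + 1600| = √(34000² + 1600²) = 3.404e+04
|j34000 + 3500| = √(34000² + 3500²) = 3.418e+04
|H(j34000)| = 1.5 × 3.4e+04 × 3.4e+04 / (3.4e+04 × 3.4e+04 × 3.404e+04 × 3.418e+04) = 1.2893e-09
20 log₁₀(1.2893e-09) = -177.79 dB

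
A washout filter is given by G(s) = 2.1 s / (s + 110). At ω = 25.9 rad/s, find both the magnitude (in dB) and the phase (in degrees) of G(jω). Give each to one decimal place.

|G| = -6.4 dB, ∠G = 76.8°

|j25.9| = 25.9
|j25.9 + 110| = √(25.9² + 110²) = 113
|G(j25.9)| = 2.1 × 25.9 / 113 = 0.48129
20 log₁₀(0.48129) = -6.35 dB
∠(j25.9) = 90.00°
∠(j25.9 + 110) = arctan(25.9/110) = 13.25°
∠G(j25.9) = 90.00° − 13.25° = 76.75°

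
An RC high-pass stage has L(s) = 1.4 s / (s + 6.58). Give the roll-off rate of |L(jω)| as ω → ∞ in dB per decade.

0 dB/decade

With 1 zero and 1 pole, the high-frequency asymptotic slope is 20 × (1 − 1) = 0 dB/decade.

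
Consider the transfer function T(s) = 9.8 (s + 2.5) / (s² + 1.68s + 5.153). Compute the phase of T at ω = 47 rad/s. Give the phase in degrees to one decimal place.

-91.0°

∠(j47 + 2.5) = arctan(47/2.5) = 86.96°
∠[(j47)² + 1.68(j47) + 5.153] = ∠[-2203.8 + j78.96] = 177.95°
∠T(j47) = 86.96° − 177.95° = -90.99°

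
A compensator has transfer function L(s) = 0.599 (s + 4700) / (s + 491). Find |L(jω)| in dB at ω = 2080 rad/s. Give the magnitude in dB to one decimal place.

3.2 dB

|j2080 + 4700| = √(2080² + 4700²) = 5140
|j2080 + 491| = √(2080² + 491²) = 2137
|L(j2080)| = 0.599 × 5140 / 2137 = 1.4405
20 log₁₀(1.4405) = 3.17 dB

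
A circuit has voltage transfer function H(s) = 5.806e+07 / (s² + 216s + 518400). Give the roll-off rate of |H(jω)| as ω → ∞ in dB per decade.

-40 dB/decade

With 0 zeros and 2 poles, the high-frequency asymptotic slope is 20 × (0 − 2) = -40 dB/decade.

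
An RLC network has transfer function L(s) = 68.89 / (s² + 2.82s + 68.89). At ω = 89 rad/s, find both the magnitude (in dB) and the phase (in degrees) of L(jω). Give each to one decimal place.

|(j89)² + 2.82(j89) + 68.89| = |-7852.1 + j250.98| = 7856
|L(j89)| = 68.89 / 7856 = 0.008769
20 log₁₀(0.008769) = -41.14 dB
∠[(j89)² + 2.82(j89) + 68.89] = ∠[-7852.1 + j250.98] = 178.17°
∠L(j89) = −178.17° = -178.17°

|L| = -41.1 dB, ∠L = -178.2 deg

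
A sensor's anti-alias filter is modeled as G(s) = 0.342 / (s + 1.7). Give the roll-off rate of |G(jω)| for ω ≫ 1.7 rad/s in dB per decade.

With 0 zeros and 1 pole, the high-frequency asymptotic slope is 20 × (0 − 1) = -20 dB/decade.

-20 dB/decade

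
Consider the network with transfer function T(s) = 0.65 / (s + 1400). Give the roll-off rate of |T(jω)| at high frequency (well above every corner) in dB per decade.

With 0 zeros and 1 pole, the high-frequency asymptotic slope is 20 × (0 − 1) = -20 dB/decade.

-20 dB/decade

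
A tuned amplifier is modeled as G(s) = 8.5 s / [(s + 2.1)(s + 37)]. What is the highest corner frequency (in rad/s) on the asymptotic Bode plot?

Break frequencies occur at each pole and zero magnitude: 2.1 rad/s, 37 rad/s.
The highest is 37 rad/s.

37 rad/s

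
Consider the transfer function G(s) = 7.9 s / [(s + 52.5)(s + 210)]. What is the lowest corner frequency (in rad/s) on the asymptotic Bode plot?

52.5 rad/s

Break frequencies occur at each pole and zero magnitude: 52.5 rad/s, 210 rad/s.
The lowest is 52.5 rad/s.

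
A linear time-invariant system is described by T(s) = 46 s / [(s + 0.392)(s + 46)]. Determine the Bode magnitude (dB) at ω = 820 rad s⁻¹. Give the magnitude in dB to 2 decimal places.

-25.03 dB

|j820| = 820
|j820 + 0.392| = √(820² + 0.392²) = 820
|j820 + 46| = √(820² + 46²) = 821.3
|T(j820)| = 46 × 820 / (820 × 821.3) = 0.056009
20 log₁₀(0.056009) = -25.035 dB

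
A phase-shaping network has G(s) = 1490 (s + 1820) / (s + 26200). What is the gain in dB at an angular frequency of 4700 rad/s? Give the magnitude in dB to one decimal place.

|j4700 + 1820| = √(4700² + 1820²) = 5040
|j4700 + 26200| = √(4700² + 26200²) = 2.662e+04
|G(j4700)| = 1490 × 5040 / 2.662e+04 = 282.13
20 log₁₀(282.13) = 49.01 dB

49.0 dB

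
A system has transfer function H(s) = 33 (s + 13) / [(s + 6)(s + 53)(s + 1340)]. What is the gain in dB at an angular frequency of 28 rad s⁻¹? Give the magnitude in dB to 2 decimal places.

|j28 + 13| = √(28² + 13²) = 30.87
|j28 + 6| = √(28² + 6²) = 28.64
|j28 + 53| = √(28² + 53²) = 59.94
|j28 + 1340| = √(28² + 1340²) = 1340
|H(j28)| = 33 × 30.87 / (28.64 × 59.94 × 1340) = 0.00044282
20 log₁₀(0.00044282) = -67.075 dB

-67.08 dB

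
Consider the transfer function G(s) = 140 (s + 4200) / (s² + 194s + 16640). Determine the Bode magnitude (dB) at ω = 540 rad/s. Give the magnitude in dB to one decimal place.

|j540 + 4200| = √(540² + 4200²) = 4235
|(j540)² + 194(j540) + 16640| = |-2.7496e+05 + j1.0476e+05| = 2.942e+05
|G(j540)| = 140 × 4235 / 2.942e+05 = 2.0148
20 log₁₀(2.0148) = 6.08 dB

6.1 dB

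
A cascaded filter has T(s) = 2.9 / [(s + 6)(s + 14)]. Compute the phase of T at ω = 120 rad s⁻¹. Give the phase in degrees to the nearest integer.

-170°

∠(j120 + 6) = arctan(120/6) = 87.14°
∠(j120 + 14) = arctan(120/14) = 83.35°
∠T(j120) = − (87.14° + 83.35°) = -170.48°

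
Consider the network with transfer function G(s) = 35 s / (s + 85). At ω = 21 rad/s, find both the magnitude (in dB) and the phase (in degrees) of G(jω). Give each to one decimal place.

|G| = 18.5 dB, ∠G = 76.1°

|j21| = 21
|j21 + 85| = √(21² + 85²) = 87.56
|G(j21)| = 35 × 21 / 87.56 = 8.3947
20 log₁₀(8.3947) = 18.48 dB
∠(j21) = 90.00°
∠(j21 + 85) = arctan(21/85) = 13.88°
∠G(j21) = 90.00° − 13.88° = 76.12°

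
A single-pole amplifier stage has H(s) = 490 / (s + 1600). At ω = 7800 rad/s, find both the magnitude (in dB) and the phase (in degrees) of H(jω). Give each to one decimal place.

|H| = -24.2 dB, ∠H = -78.4°

|j7800 + 1600| = √(7800² + 1600²) = 7962
|H(j7800)| = 490 / 7962 = 0.061539
20 log₁₀(0.061539) = -24.22 dB
∠(j7800 + 1600) = arctan(7800/1600) = 78.41°
∠H(j7800) = −78.41° = -78.41°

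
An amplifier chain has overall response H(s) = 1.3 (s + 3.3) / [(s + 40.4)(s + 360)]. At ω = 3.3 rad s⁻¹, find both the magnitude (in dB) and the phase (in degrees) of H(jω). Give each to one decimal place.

|H| = -67.6 dB, ∠H = 39.8°

|j3.3 + 3.3| = √(3.3² + 3.3²) = 4.667
|j3.3 + 40.4| = √(3.3² + 40.4²) = 40.53
|j3.3 + 360| = √(3.3² + 360²) = 360
|H(j3.3)| = 1.3 × 4.667 / (40.53 × 360) = 0.00041574
20 log₁₀(0.00041574) = -67.62 dB
∠(j3.3 + 3.3) = arctan(3.3/3.3) = 45.00°
∠(j3.3 + 40.4) = arctan(3.3/40.4) = 4.67°
∠(j3.3 + 360) = arctan(3.3/360) = 0.53°
∠H(j3.3) = 45.00° − (4.67° + 0.53°) = 39.81°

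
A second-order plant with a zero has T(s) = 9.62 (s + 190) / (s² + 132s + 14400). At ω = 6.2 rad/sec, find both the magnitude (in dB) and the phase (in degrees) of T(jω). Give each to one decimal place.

|T| = -17.9 dB, ∠T = -1.4°

|j6.2 + 190| = √(6.2² + 190²) = 190.1
|(j6.2)² + 132(j6.2) + 14400| = |14362 + j818.4| = 1.438e+04
|T(j6.2)| = 9.62 × 190.1 / 1.438e+04 = 0.12713
20 log₁₀(0.12713) = -17.91 dB
∠(j6.2 + 190) = arctan(6.2/190) = 1.87°
∠[(j6.2)² + 132(j6.2) + 14400] = ∠[14362 + j818.4] = 3.26°
∠T(j6.2) = 1.87° − 3.26° = -1.39°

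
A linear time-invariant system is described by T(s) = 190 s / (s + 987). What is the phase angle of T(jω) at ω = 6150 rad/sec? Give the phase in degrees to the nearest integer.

9°

∠(j6150) = 90.00°
∠(j6150 + 987) = arctan(6150/987) = 80.88°
∠T(j6150) = 90.00° − 80.88° = 9.12°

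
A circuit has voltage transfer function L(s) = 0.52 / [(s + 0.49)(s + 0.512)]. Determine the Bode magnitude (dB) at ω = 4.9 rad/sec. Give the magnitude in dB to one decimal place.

-33.4 dB

|j4.9 + 0.49| = √(4.9² + 0.49²) = 4.924
|j4.9 + 0.512| = √(4.9² + 0.512²) = 4.927
|L(j4.9)| = 0.52 / (4.924 × 4.927) = 0.021433
20 log₁₀(0.021433) = -33.38 dB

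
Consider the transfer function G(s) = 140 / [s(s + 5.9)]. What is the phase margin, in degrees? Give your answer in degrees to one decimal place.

27.9 deg

Gain crossover: |G(jω)| = 1 at ω ≈ 11.1 rad/sec.
∠G(j11.1) = −90° − arctan(11.1/5.9) ≈ -152.05°
PM = 180° + (-152.05°) = 27.95°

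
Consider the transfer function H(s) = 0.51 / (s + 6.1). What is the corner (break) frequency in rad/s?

The single real pole at s = −6.1 gives a corner at ω = 6.1 rad/s.

6.1 rad/s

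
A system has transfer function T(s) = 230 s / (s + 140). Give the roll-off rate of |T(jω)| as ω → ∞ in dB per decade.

With 1 zero and 1 pole, the high-frequency asymptotic slope is 20 × (1 − 1) = 0 dB/decade.

0 dB/decade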